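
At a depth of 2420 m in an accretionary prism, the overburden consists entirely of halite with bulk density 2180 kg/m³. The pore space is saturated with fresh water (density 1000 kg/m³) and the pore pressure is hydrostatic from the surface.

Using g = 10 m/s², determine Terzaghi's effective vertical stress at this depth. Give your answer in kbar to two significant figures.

Overburden (lithostatic) stress σ_v:
halite: 2180 kg/m³ × 10 m/s² × 2420 m = 5.276×10^7 Pa = 52.76 MPa
Pore pressure P_p = 1000 kg/m³ × 10 m/s² × 2420 m = 2.420×10^7 Pa = 24.20 MPa
Effective stress σ' = σ_v − P_p = 52.76 − 24.20 = 28.556 MPa = 0.28556 kbar

0.29 kbar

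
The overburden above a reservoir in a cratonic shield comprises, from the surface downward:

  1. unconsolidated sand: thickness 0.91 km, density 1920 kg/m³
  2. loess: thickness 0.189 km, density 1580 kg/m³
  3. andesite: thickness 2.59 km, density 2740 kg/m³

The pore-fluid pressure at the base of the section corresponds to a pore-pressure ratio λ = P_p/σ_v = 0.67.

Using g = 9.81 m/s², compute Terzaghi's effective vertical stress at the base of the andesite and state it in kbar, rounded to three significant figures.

0.296 kbar

Overburden (lithostatic) stress σ_v:
unconsolidated sand: 1920 kg/m³ × 9.81 m/s² × 910 m = 1.714×10^7 Pa = 17.14 MPa
loess: 1580 kg/m³ × 9.81 m/s² × 189 m = 2.929×10^6 Pa = 2.929 MPa
andesite: 2740 kg/m³ × 9.81 m/s² × 2590 m = 6.962×10^7 Pa = 69.62 MPa
Total = 17.14 + 2.929 + 69.62 = 89.687 MPa
Pore pressure P_p = λ·σ_v = 0.67 × 89.69 MPa = 60.09 MPa
Effective stress σ' = σ_v − P_p = 89.69 − 60.09 = 29.597 MPa = 0.29597 kbar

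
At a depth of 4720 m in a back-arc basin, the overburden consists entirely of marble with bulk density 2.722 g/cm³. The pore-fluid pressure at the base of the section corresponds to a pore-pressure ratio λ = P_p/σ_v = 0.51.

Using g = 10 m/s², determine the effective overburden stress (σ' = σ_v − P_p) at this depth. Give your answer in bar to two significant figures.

Overburden (lithostatic) stress σ_v:
marble: 2722 kg/m³ × 10 m/s² × 4720 m = 1.285×10^8 Pa = 128.5 MPa
Pore pressure P_p = λ·σ_v = 0.51 × 128.5 MPa = 65.52 MPa
Effective stress σ' = σ_v − P_p = 128.5 − 65.52 = 62.954 MPa = 629.54 bar

630 bar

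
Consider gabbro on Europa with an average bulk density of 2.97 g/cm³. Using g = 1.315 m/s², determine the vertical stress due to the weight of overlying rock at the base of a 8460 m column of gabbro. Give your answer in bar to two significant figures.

gabbro: 2970 kg/m³ × 1.315 m/s² × 8460 m = 3.304×10^7 Pa = 330.4 bar

330 bar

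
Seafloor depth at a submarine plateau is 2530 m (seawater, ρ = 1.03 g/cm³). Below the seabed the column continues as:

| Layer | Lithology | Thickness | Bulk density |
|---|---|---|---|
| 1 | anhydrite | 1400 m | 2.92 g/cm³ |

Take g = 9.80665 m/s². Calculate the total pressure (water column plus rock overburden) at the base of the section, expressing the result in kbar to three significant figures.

0.656 kbar

seawater: 1030 kg/m³ × 9.80665 m/s² × 2530 m = 2.556×10^7 Pa = 0.2556 kbar
anhydrite: 2920 kg/m³ × 9.80665 m/s² × 1400 m = 4.009×10^7 Pa = 0.4009 kbar
Total = 0.2556 + 0.4009 = 0.65645 kbar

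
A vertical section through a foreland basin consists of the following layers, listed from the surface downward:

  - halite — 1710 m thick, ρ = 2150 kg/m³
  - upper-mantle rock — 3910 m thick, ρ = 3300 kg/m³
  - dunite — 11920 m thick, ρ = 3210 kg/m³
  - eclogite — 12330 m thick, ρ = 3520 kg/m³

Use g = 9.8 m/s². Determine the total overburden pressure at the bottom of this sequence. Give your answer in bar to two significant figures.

9600 bar

halite: 2150 kg/m³ × 9.8 m/s² × 1710 m = 3.603×10^7 Pa = 360.3 bar
upper-mantle rock: 3300 kg/m³ × 9.8 m/s² × 3910 m = 1.264×10^8 Pa = 1264 bar
dunite: 3210 kg/m³ × 9.8 m/s² × 11920 m = 3.750×10^8 Pa = 3750 bar
eclogite: 3520 kg/m³ × 9.8 m/s² × 12330 m = 4.253×10^8 Pa = 4253 bar
Total = 360.3 + 1264 + 3750 + 4253 = 9627.9 bar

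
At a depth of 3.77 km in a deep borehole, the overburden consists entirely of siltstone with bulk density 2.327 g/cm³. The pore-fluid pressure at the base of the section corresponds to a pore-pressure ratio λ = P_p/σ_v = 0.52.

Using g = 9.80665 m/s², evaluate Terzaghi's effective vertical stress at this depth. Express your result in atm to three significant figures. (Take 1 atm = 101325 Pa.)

Overburden (lithostatic) stress σ_v:
siltstone: 2327 kg/m³ × 9.80665 m/s² × 3770 m = 8.603×10^7 Pa = 86.03 MPa
Pore pressure P_p = λ·σ_v = 0.52 × 86.03 MPa = 44.74 MPa
Effective stress σ' = σ_v − P_p = 86.03 − 44.74 = 41.295 MPa = 407.55 atm

408 atm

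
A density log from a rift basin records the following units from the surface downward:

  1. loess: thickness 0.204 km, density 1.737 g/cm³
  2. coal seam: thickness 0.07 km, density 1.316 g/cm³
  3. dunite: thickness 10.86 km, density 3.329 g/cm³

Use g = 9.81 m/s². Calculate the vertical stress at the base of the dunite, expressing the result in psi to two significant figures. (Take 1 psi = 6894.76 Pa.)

loess: 1737 kg/m³ × 9.81 m/s² × 204 m = 3.476×10^6 Pa = 504.2 psi
coal seam: 1316 kg/m³ × 9.81 m/s² × 70 m = 9.037×10^5 Pa = 131.1 psi
dunite: 3329 kg/m³ × 9.81 m/s² × 10860 m = 3.547×10^8 Pa = 51439 psi
Total = 504.2 + 131.1 + 51439 = 52074 psi

52000 psi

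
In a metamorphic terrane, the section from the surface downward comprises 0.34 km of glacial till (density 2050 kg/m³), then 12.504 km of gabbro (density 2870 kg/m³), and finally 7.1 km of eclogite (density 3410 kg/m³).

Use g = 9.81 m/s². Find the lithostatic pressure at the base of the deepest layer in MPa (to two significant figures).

600 MPa

glacial till: 2050 kg/m³ × 9.81 m/s² × 340 m = 6.838×10^6 Pa = 6.838 MPa
gabbro: 2870 kg/m³ × 9.81 m/s² × 12504 m = 3.520×10^8 Pa = 352.0 MPa
eclogite: 3410 kg/m³ × 9.81 m/s² × 7100 m = 2.375×10^8 Pa = 237.5 MPa
Total = 6.838 + 352.0 + 237.5 = 596.39 MPa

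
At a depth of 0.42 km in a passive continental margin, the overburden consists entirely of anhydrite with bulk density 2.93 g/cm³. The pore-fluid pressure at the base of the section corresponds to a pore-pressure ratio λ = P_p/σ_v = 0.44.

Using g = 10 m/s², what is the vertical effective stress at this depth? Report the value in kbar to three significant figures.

0.0689 kbar

Overburden (lithostatic) stress σ_v:
anhydrite: 2930 kg/m³ × 10 m/s² × 420 m = 1.231×10^7 Pa = 12.31 MPa
Pore pressure P_p = λ·σ_v = 0.44 × 12.31 MPa = 5.415 MPa
Effective stress σ' = σ_v − P_p = 12.31 − 5.415 = 6.8914 MPa = 0.068914 kbar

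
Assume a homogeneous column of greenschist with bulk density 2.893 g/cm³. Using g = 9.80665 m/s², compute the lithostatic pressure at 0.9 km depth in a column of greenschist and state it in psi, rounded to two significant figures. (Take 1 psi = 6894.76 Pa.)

greenschist: 2893 kg/m³ × 9.80665 m/s² × 900 m = 2.553×10^7 Pa = 3703 psi

3700 psi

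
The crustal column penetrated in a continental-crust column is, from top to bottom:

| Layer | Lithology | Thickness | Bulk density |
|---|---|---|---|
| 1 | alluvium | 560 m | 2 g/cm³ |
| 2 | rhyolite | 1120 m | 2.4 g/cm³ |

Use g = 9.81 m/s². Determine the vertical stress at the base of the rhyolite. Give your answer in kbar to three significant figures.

alluvium: 2000 kg/m³ × 9.81 m/s² × 560 m = 1.099×10^7 Pa = 0.1099 kbar
rhyolite: 2400 kg/m³ × 9.81 m/s² × 1120 m = 2.637×10^7 Pa = 0.2637 kbar
Total = 0.1099 + 0.2637 = 0.37356 kbar

0.374 kbar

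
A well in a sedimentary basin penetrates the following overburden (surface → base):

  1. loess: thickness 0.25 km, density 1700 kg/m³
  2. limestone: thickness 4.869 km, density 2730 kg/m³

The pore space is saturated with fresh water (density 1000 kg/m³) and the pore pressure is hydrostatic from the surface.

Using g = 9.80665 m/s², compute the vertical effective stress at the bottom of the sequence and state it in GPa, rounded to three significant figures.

Overburden (lithostatic) stress σ_v:
loess: 1700 kg/m³ × 9.80665 m/s² × 250 m = 4.168×10^6 Pa = 4.168 MPa
limestone: 2730 kg/m³ × 9.80665 m/s² × 4869 m = 1.304×10^8 Pa = 130.4 MPa
Total = 4.168 + 130.4 = 134.52 MPa
Pore pressure P_p = 1000 kg/m³ × 9.80665 m/s² × 5119 m = 5.020×10^7 Pa = 50.20 MPa
Effective stress σ' = σ_v − P_p = 134.5 − 50.20 = 84.321 MPa = 0.084321 GPa

0.0843 GPa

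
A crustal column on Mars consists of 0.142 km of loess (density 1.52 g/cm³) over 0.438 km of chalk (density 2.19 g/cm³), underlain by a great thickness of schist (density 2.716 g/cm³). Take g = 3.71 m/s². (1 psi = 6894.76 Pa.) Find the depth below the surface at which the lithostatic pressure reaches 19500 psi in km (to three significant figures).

Pressure at base of upper layers: 1520×3.71×142 + 2190×3.71×438 = 4.359×10^6 Pa = 632.3 psi
Remaining pressure to be supplied by schist: 1.344×10^8 − 4.359×10^6 = 1.301×10^8 Pa
Additional depth in schist = 1.301×10^8 Pa / (2716 kg/m³ × 3.71 m/s²) = 12910 m
Total depth = 580 m + 12910 m = 13490 m
= 13.490 km

13.5 km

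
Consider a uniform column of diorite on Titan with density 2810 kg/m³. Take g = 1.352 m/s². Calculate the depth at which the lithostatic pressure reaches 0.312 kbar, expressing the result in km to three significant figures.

8.21 km

h = P/(ρg) = 0.312 kbar / (2810 kg/m³ × 1.352 m/s²) = 3.120×10^7 Pa / 3799.1 Pa/m = 8212.4 m
= 8.2124 km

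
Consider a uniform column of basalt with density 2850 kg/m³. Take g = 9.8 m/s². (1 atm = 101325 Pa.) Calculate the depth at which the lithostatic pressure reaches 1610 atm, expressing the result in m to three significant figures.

5840 m

h = P/(ρg) = 1610 atm / (2850 kg/m³ × 9.8 m/s²) = 1.631×10^8 Pa / 27930 Pa/m = 5840.8 m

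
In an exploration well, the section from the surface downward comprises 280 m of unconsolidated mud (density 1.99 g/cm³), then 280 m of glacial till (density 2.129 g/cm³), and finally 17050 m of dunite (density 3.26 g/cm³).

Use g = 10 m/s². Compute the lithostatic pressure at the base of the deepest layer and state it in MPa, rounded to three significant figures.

unconsolidated mud: 1990 kg/m³ × 10 m/s² × 280 m = 5.572×10^6 Pa = 5.572 MPa
glacial till: 2129 kg/m³ × 10 m/s² × 280 m = 5.961×10^6 Pa = 5.961 MPa
dunite: 3260 kg/m³ × 10 m/s² × 17050 m = 5.558×10^8 Pa = 555.8 MPa
Total = 5.572 + 5.961 + 555.8 = 567.36 MPa

567 MPa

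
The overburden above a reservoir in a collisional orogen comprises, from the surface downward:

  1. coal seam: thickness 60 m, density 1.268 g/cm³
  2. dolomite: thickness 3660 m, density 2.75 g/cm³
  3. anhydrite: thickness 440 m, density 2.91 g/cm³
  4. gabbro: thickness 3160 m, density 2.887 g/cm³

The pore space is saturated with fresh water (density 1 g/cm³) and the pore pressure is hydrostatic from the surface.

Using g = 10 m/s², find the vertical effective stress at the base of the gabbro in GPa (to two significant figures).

Overburden (lithostatic) stress σ_v:
coal seam: 1268 kg/m³ × 10 m/s² × 60 m = 7.608×10^5 Pa = 0.7608 MPa
dolomite: 2750 kg/m³ × 10 m/s² × 3660 m = 1.006×10^8 Pa = 100.7 MPa
anhydrite: 2910 kg/m³ × 10 m/s² × 440 m = 1.280×10^7 Pa = 12.80 MPa
gabbro: 2887 kg/m³ × 10 m/s² × 3160 m = 9.123×10^7 Pa = 91.23 MPa
Total = 0.7608 + 100.7 + 12.80 + 91.23 = 205.44 MPa
Pore pressure P_p = 1000 kg/m³ × 10 m/s² × 7320 m = 7.320×10^7 Pa = 73.20 MPa
Effective stress σ' = σ_v − P_p = 205.4 − 73.20 = 132.24 MPa = 0.13224 GPa

0.13 GPa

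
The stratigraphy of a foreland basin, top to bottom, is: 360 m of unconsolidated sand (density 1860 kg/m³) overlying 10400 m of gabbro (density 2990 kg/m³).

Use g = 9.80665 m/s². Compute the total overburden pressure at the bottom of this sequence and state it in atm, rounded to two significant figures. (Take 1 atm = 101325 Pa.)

unconsolidated sand: 1860 kg/m³ × 9.80665 m/s² × 360 m = 6.567×10^6 Pa = 64.81 atm
gabbro: 2990 kg/m³ × 9.80665 m/s² × 10400 m = 3.049×10^8 Pa = 3010 atm
Total = 64.81 + 3010 = 3074.4 atm

3100 atm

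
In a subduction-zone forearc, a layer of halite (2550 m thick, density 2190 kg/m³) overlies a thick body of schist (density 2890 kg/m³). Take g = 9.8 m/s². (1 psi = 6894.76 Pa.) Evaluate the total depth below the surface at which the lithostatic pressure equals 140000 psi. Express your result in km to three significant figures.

34.7 km

Pressure at base of upper layers: 2190×9.8×2550 = 5.473×10^7 Pa = 7938 psi
Remaining pressure to be supplied by schist: 9.653×10^8 − 5.473×10^7 = 9.105×10^8 Pa
Additional depth in schist = 9.105×10^8 Pa / (2890 kg/m³ × 9.8 m/s²) = 32149 m
Total depth = 2550 m + 32149 m = 34699 m
= 34.699 km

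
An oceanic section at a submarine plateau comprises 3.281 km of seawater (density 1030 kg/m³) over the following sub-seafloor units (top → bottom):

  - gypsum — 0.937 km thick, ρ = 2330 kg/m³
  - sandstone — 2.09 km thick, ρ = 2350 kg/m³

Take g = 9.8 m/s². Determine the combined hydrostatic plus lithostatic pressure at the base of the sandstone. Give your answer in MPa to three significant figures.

103 MPa

seawater: 1030 kg/m³ × 9.8 m/s² × 3281 m = 3.312×10^7 Pa = 33.12 MPa
gypsum: 2330 kg/m³ × 9.8 m/s² × 937 m = 2.140×10^7 Pa = 21.40 MPa
sandstone: 2350 kg/m³ × 9.8 m/s² × 2090 m = 4.813×10^7 Pa = 48.13 MPa
Total = 33.12 + 21.40 + 48.13 = 102.65 MPa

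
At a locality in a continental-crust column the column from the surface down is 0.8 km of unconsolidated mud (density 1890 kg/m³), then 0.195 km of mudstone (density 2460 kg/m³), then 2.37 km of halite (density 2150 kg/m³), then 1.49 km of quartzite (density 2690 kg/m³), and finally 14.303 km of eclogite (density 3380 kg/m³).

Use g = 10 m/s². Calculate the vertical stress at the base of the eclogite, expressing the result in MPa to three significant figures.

594 MPa

unconsolidated mud: 1890 kg/m³ × 10 m/s² × 800 m = 1.512×10^7 Pa = 15.12 MPa
mudstone: 2460 kg/m³ × 10 m/s² × 195 m = 4.797×10^6 Pa = 4.797 MPa
halite: 2150 kg/m³ × 10 m/s² × 2370 m = 5.096×10^7 Pa = 50.95 MPa
quartzite: 2690 kg/m³ × 10 m/s² × 1490 m = 4.008×10^7 Pa = 40.08 MPa
eclogite: 3380 kg/m³ × 10 m/s² × 14303 m = 4.834×10^8 Pa = 483.4 MPa
Total = 15.12 + 4.797 + 50.95 + 40.08 + 483.4 = 594.39 MPa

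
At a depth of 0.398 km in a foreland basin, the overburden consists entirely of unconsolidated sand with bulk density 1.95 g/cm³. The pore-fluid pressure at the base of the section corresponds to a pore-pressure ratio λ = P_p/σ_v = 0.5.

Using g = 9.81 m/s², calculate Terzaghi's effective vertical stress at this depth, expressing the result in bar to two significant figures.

38 bar

Overburden (lithostatic) stress σ_v:
unconsolidated sand: 1950 kg/m³ × 9.81 m/s² × 398 m = 7.614×10^6 Pa = 7.614 MPa
Pore pressure P_p = λ·σ_v = 0.5 × 7.614 MPa = 3.807 MPa
Effective stress σ' = σ_v − P_p = 7.614 − 3.807 = 3.8068 MPa = 38.068 bar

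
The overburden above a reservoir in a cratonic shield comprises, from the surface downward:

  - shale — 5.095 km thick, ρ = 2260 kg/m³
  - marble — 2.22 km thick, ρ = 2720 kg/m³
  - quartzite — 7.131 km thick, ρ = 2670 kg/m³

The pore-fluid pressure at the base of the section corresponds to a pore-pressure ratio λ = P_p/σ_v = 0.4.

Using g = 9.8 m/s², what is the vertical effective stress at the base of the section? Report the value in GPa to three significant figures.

Overburden (lithostatic) stress σ_v:
shale: 2260 kg/m³ × 9.8 m/s² × 5095 m = 1.128×10^8 Pa = 112.8 MPa
marble: 2720 kg/m³ × 9.8 m/s² × 2220 m = 5.918×10^7 Pa = 59.18 MPa
quartzite: 2670 kg/m³ × 9.8 m/s² × 7131 m = 1.866×10^8 Pa = 186.6 MPa
Total = 112.8 + 59.18 + 186.6 = 358.61 MPa
Pore pressure P_p = λ·σ_v = 0.4 × 358.6 MPa = 143.4 MPa
Effective stress σ' = σ_v − P_p = 358.6 − 143.4 = 215.17 MPa = 0.21517 GPa

0.215 GPa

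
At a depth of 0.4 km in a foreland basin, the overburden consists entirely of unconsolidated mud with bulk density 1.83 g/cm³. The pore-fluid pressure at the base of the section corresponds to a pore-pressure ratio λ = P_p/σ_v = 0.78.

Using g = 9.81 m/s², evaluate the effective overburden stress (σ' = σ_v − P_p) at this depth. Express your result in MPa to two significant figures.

Overburden (lithostatic) stress σ_v:
unconsolidated mud: 1830 kg/m³ × 9.81 m/s² × 400 m = 7.181×10^6 Pa = 7.181 MPa
Pore pressure P_p = λ·σ_v = 0.78 × 7.181 MPa = 5.601 MPa
Effective stress σ' = σ_v − P_p = 7.181 − 5.601 = 1.5798 MPa

1.6 MPa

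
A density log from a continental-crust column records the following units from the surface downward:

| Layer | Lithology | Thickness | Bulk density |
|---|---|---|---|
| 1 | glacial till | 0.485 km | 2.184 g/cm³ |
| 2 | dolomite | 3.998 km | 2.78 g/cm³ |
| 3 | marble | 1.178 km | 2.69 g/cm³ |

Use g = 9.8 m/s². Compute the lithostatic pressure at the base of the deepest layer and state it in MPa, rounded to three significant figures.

glacial till: 2184 kg/m³ × 9.8 m/s² × 485 m = 1.038×10^7 Pa = 10.38 MPa
dolomite: 2780 kg/m³ × 9.8 m/s² × 3998 m = 1.089×10^8 Pa = 108.9 MPa
marble: 2690 kg/m³ × 9.8 m/s² × 1178 m = 3.105×10^7 Pa = 31.05 MPa
Total = 10.38 + 108.9 + 31.05 = 150.36 MPa

150 MPa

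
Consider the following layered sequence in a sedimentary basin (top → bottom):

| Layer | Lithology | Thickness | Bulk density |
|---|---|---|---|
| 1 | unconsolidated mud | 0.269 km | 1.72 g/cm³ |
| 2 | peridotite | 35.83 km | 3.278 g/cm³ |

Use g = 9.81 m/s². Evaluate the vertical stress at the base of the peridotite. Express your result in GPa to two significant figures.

1.2 GPa

unconsolidated mud: 1720 kg/m³ × 9.81 m/s² × 269 m = 4.539×10^6 Pa = 4.539×10^-3 GPa
peridotite: 3278 kg/m³ × 9.81 m/s² × 35830 m = 1.152×10^9 Pa = 1.152 GPa
Total = 4.539×10^-3 + 1.152 = 1.1567 GPa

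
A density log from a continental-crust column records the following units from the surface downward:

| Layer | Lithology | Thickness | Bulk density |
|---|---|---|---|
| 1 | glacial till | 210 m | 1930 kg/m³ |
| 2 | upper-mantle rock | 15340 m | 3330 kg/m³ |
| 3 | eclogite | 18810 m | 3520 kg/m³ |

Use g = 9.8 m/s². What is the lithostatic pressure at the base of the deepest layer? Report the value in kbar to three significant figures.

glacial till: 1930 kg/m³ × 9.8 m/s² × 210 m = 3.972×10^6 Pa = 0.03972 kbar
upper-mantle rock: 3330 kg/m³ × 9.8 m/s² × 15340 m = 5.006×10^8 Pa = 5.006 kbar
eclogite: 3520 kg/m³ × 9.8 m/s² × 18810 m = 6.489×10^8 Pa = 6.489 kbar
Total = 0.03972 + 5.006 + 6.489 = 11.534 kbar

11.5 kbar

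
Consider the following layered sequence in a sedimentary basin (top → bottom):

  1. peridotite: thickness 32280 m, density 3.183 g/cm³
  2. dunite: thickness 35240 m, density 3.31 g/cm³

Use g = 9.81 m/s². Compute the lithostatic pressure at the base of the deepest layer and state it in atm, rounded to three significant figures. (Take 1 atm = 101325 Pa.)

21200 atm

peridotite: 3183 kg/m³ × 9.81 m/s² × 32280 m = 1.008×10^9 Pa = 9948 atm
dunite: 3310 kg/m³ × 9.81 m/s² × 35240 m = 1.144×10^9 Pa = 11293 atm
Total = 9948 + 11293 = 21241 atm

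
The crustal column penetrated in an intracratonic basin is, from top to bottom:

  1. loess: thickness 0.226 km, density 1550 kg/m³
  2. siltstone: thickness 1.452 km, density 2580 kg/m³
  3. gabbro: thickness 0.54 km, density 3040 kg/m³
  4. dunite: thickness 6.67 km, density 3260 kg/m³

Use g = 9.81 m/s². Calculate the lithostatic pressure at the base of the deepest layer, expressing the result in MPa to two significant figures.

270 MPa

loess: 1550 kg/m³ × 9.81 m/s² × 226 m = 3.436×10^6 Pa = 3.436 MPa
siltstone: 2580 kg/m³ × 9.81 m/s² × 1452 m = 3.675×10^7 Pa = 36.75 MPa
gabbro: 3040 kg/m³ × 9.81 m/s² × 540 m = 1.610×10^7 Pa = 16.10 MPa
dunite: 3260 kg/m³ × 9.81 m/s² × 6670 m = 2.133×10^8 Pa = 213.3 MPa
Total = 3.436 + 36.75 + 16.10 + 213.3 = 269.60 MPa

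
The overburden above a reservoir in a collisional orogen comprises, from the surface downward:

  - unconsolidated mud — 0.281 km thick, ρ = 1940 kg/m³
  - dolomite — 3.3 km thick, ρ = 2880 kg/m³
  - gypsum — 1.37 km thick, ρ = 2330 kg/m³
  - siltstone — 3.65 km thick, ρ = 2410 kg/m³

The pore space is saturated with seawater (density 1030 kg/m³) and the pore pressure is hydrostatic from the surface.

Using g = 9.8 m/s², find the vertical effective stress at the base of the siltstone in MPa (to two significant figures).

Overburden (lithostatic) stress σ_v:
unconsolidated mud: 1940 kg/m³ × 9.8 m/s² × 281 m = 5.342×10^6 Pa = 5.342 MPa
dolomite: 2880 kg/m³ × 9.8 m/s² × 3300 m = 9.314×10^7 Pa = 93.14 MPa
gypsum: 2330 kg/m³ × 9.8 m/s² × 1370 m = 3.128×10^7 Pa = 31.28 MPa
siltstone: 2410 kg/m³ × 9.8 m/s² × 3650 m = 8.621×10^7 Pa = 86.21 MPa
Total = 5.342 + 93.14 + 31.28 + 86.21 = 215.97 MPa
Pore pressure P_p = 1030 kg/m³ × 9.8 m/s² × 8601 m = 8.682×10^7 Pa = 86.82 MPa
Effective stress σ' = σ_v − P_p = 216.0 − 86.82 = 129.15 MPa

130 MPa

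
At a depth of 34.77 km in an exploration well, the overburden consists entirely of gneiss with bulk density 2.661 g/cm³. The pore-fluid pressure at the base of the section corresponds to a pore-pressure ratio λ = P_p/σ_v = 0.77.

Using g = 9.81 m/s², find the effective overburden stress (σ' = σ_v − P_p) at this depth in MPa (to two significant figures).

Overburden (lithostatic) stress σ_v:
gneiss: 2661 kg/m³ × 9.81 m/s² × 34770 m = 9.077×10^8 Pa = 907.7 MPa
Pore pressure P_p = λ·σ_v = 0.77 × 907.7 MPa = 698.9 MPa
Effective stress σ' = σ_v − P_p = 907.7 − 698.9 = 208.76 MPa

210 MPa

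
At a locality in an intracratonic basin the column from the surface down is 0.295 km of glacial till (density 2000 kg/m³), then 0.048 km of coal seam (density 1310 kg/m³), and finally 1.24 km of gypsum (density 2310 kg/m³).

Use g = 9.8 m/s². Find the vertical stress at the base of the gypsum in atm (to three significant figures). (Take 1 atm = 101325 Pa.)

340 atm

glacial till: 2000 kg/m³ × 9.8 m/s² × 295 m = 5.782×10^6 Pa = 57.06 atm
coal seam: 1310 kg/m³ × 9.8 m/s² × 48 m = 6.162×10^5 Pa = 6.082 atm
gypsum: 2310 kg/m³ × 9.8 m/s² × 1240 m = 2.807×10^7 Pa = 277.0 atm
Total = 57.06 + 6.082 + 277.0 = 340.19 atm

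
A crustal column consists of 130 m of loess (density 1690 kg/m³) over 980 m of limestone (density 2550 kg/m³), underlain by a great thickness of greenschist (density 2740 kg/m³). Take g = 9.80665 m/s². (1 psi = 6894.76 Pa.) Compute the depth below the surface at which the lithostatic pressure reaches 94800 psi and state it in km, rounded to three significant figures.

24.4 km

Pressure at base of upper layers: 1690×9.80665×130 + 2550×9.80665×980 = 2.666×10^7 Pa = 3867 psi
Remaining pressure to be supplied by greenschist: 6.536×10^8 − 2.666×10^7 = 6.270×10^8 Pa
Additional depth in greenschist = 6.270×10^8 Pa / (2740 kg/m³ × 9.80665 m/s²) = 23333 m
Total depth = 1110 m + 23333 m = 24443 m
= 24.443 km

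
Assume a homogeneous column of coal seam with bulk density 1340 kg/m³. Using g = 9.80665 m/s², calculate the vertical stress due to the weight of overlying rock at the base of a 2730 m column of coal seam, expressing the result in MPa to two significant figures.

coal seam: 1340 kg/m³ × 9.80665 m/s² × 2730 m = 3.587×10^7 Pa = 35.87 MPa

36 MPa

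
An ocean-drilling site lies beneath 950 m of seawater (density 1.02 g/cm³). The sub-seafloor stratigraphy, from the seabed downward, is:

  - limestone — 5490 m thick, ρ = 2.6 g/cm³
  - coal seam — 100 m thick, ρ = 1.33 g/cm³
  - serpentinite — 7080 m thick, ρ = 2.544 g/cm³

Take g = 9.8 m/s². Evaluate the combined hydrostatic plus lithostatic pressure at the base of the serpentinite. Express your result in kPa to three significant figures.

seawater: 1020 kg/m³ × 9.8 m/s² × 950 m = 9.496×10^6 Pa = 9496 kPa
limestone: 2600 kg/m³ × 9.8 m/s² × 5490 m = 1.399×10^8 Pa = 1.399×10^5 kPa
coal seam: 1330 kg/m³ × 9.8 m/s² × 100 m = 1.303×10^6 Pa = 1303 kPa
serpentinite: 2544 kg/m³ × 9.8 m/s² × 7080 m = 1.765×10^8 Pa = 1.765×10^5 kPa
Total = 9496 + 1.399×10^5 + 1303 + 1.765×10^5 = 3.2720×10^5 kPa

327000 kPa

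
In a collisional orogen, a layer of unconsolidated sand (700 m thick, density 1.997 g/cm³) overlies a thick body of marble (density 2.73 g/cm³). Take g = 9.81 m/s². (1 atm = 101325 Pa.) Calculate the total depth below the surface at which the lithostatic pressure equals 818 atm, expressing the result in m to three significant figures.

Pressure at base of upper layers: 1997×9.81×700 = 1.371×10^7 Pa = 135.3 atm
Remaining pressure to be supplied by marble: 8.288×10^7 − 1.371×10^7 = 6.917×10^7 Pa
Additional depth in marble = 6.917×10^7 Pa / (2730 kg/m³ × 9.81 m/s²) = 2582.8 m
Total depth = 700 m + 2582.8 m = 3282.8 m

3280 m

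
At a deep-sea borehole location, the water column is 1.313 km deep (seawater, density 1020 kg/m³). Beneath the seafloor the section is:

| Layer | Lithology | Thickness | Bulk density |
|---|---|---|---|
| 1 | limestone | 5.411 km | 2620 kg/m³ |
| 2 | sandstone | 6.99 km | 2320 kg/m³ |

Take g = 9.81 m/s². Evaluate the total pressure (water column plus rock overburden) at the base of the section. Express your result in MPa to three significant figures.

311 MPa

seawater: 1020 kg/m³ × 9.81 m/s² × 1313 m = 1.314×10^7 Pa = 13.14 MPa
limestone: 2620 kg/m³ × 9.81 m/s² × 5411 m = 1.391×10^8 Pa = 139.1 MPa
sandstone: 2320 kg/m³ × 9.81 m/s² × 6990 m = 1.591×10^8 Pa = 159.1 MPa
Total = 13.14 + 139.1 + 159.1 = 311.30 MPa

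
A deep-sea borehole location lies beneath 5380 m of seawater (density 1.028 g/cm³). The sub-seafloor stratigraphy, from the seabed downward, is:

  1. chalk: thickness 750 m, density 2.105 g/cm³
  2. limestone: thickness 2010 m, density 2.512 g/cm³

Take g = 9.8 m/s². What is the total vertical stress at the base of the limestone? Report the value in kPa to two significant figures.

120000 kPa

seawater: 1028 kg/m³ × 9.8 m/s² × 5380 m = 5.420×10^7 Pa = 54200 kPa
chalk: 2105 kg/m³ × 9.8 m/s² × 750 m = 1.547×10^7 Pa = 15472 kPa
limestone: 2512 kg/m³ × 9.8 m/s² × 2010 m = 4.948×10^7 Pa = 49481 kPa
Total = 54200 + 15472 + 49481 = 1.1915×10^5 kPa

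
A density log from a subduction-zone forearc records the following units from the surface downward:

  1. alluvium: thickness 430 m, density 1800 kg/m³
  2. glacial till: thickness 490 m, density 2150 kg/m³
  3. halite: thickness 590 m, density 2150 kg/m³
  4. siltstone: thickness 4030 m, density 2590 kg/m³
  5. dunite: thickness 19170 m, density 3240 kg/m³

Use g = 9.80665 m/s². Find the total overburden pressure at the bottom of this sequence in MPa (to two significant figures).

alluvium: 1800 kg/m³ × 9.80665 m/s² × 430 m = 7.590×10^6 Pa = 7.590 MPa
glacial till: 2150 kg/m³ × 9.80665 m/s² × 490 m = 1.033×10^7 Pa = 10.33 MPa
halite: 2150 kg/m³ × 9.80665 m/s² × 590 m = 1.244×10^7 Pa = 12.44 MPa
siltstone: 2590 kg/m³ × 9.80665 m/s² × 4030 m = 1.024×10^8 Pa = 102.4 MPa
dunite: 3240 kg/m³ × 9.80665 m/s² × 19170 m = 6.091×10^8 Pa = 609.1 MPa
Total = 7.590 + 10.33 + 12.44 + 102.4 + 609.1 = 741.82 MPa

740 MPa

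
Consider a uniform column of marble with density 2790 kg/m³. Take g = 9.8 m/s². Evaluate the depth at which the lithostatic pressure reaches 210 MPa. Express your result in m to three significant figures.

7680 m

h = P/(ρg) = 210 MPa / (2790 kg/m³ × 9.8 m/s²) = 2.100×10^8 Pa / 27342 Pa/m = 7680.5 m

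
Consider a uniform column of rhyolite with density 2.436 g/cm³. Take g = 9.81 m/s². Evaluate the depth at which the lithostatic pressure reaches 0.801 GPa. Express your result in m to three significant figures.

33500 m

h = P/(ρg) = 0.801 GPa / (2436 kg/m³ × 9.81 m/s²) = 8.010×10^8 Pa / 23897 Pa/m = 33519 m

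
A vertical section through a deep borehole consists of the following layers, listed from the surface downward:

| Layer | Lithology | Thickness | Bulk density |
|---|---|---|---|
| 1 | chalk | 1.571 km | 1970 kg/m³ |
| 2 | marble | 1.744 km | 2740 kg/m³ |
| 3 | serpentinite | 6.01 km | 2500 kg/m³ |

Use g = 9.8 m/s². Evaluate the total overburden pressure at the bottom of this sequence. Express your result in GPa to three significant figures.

0.224 GPa

chalk: 1970 kg/m³ × 9.8 m/s² × 1571 m = 3.033×10^7 Pa = 0.03033 GPa
marble: 2740 kg/m³ × 9.8 m/s² × 1744 m = 4.683×10^7 Pa = 0.04683 GPa
serpentinite: 2500 kg/m³ × 9.8 m/s² × 6010 m = 1.472×10^8 Pa = 0.1472 GPa
Total = 0.03033 + 0.04683 + 0.1472 = 0.22440 GPa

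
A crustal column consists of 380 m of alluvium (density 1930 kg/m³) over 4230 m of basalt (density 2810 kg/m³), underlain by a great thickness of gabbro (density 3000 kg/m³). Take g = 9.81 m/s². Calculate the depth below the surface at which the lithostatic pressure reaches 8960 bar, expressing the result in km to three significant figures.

30.8 km

Pressure at base of upper layers: 1930×9.81×380 + 2810×9.81×4230 = 1.238×10^8 Pa = 1238 bar
Remaining pressure to be supplied by gabbro: 8.960×10^8 − 1.238×10^8 = 7.722×10^8 Pa
Additional depth in gabbro = 7.722×10^8 Pa / (3000 kg/m³ × 9.81 m/s²) = 26239 m
Total depth = 4610 m + 26239 m = 30849 m
= 30.849 km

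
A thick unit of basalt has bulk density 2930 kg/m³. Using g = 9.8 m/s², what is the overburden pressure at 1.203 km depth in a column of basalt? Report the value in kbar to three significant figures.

basalt: 2930 kg/m³ × 9.8 m/s² × 1203 m = 3.454×10^7 Pa = 0.3454 kbar

0.345 kbar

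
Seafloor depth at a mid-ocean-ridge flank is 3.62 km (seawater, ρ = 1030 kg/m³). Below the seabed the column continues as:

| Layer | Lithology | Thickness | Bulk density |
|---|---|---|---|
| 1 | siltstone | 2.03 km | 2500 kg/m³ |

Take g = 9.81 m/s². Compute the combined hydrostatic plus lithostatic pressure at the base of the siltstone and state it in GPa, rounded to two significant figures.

0.086 GPa

seawater: 1030 kg/m³ × 9.81 m/s² × 3620 m = 3.658×10^7 Pa = 0.03658 GPa
siltstone: 2500 kg/m³ × 9.81 m/s² × 2030 m = 4.979×10^7 Pa = 0.04979 GPa
Total = 0.03658 + 0.04979 = 0.086363 GPa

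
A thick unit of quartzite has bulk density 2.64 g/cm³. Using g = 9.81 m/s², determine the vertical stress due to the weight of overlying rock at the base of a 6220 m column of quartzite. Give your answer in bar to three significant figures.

quartzite: 2640 kg/m³ × 9.81 m/s² × 6220 m = 1.611×10^8 Pa = 1611 bar

1610 bar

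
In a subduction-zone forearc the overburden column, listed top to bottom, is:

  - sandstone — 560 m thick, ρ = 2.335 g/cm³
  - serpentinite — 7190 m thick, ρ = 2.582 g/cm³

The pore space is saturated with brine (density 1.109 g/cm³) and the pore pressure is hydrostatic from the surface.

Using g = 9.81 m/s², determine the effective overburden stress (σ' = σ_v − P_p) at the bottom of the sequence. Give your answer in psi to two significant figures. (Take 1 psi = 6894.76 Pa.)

16000 psi

Overburden (lithostatic) stress σ_v:
sandstone: 2335 kg/m³ × 9.81 m/s² × 560 m = 1.283×10^7 Pa = 12.83 MPa
serpentinite: 2582 kg/m³ × 9.81 m/s² × 7190 m = 1.821×10^8 Pa = 182.1 MPa
Total = 12.83 + 182.1 = 194.95 MPa
Pore pressure P_p = 1109 kg/m³ × 9.81 m/s² × 7750 m = 8.431×10^7 Pa = 84.31 MPa
Effective stress σ' = σ_v − P_p = 194.9 − 84.31 = 110.63 MPa = 16046 psi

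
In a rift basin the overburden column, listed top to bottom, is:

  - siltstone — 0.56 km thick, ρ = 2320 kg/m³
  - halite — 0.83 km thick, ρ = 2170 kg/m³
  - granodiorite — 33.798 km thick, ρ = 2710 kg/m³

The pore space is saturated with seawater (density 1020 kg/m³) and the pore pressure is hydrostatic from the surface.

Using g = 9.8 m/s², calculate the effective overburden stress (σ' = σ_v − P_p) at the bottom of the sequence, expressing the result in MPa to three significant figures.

576 MPa

Overburden (lithostatic) stress σ_v:
siltstone: 2320 kg/m³ × 9.8 m/s² × 560 m = 1.273×10^7 Pa = 12.73 MPa
halite: 2170 kg/m³ × 9.8 m/s² × 830 m = 1.765×10^7 Pa = 17.65 MPa
granodiorite: 2710 kg/m³ × 9.8 m/s² × 33798 m = 8.976×10^8 Pa = 897.6 MPa
Total = 12.73 + 17.65 + 897.6 = 927.99 MPa
Pore pressure P_p = 1020 kg/m³ × 9.8 m/s² × 35188 m = 3.517×10^8 Pa = 351.7 MPa
Effective stress σ' = σ_v − P_p = 928.0 − 351.7 = 576.25 MPa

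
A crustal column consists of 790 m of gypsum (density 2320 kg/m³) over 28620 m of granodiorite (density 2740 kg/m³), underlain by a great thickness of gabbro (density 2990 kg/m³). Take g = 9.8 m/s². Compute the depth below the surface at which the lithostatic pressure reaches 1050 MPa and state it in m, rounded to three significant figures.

38400 m

Pressure at base of upper layers: 2320×9.8×790 + 2740×9.8×28620 = 7.865×10^8 Pa = 786.5 MPa
Remaining pressure to be supplied by gabbro: 1.050×10^9 − 7.865×10^8 = 2.635×10^8 Pa
Additional depth in gabbro = 2.635×10^8 Pa / (2990 kg/m³ × 9.8 m/s²) = 8993.7 m
Total depth = 29410 m + 8993.7 m = 38404 m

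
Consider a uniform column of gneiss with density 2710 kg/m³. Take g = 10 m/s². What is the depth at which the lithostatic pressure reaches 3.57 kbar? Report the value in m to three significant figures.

13200 m

h = P/(ρg) = 3.57 kbar / (2710 kg/m³ × 10 m/s²) = 3.570×10^8 Pa / 27100 Pa/m = 13173 m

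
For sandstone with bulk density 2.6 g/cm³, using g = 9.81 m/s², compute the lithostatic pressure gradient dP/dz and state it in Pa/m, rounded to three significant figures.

25500 Pa/m

dP/dz = ρg = 2600 kg/m³ × 9.81 m/s² = 25506 Pa/m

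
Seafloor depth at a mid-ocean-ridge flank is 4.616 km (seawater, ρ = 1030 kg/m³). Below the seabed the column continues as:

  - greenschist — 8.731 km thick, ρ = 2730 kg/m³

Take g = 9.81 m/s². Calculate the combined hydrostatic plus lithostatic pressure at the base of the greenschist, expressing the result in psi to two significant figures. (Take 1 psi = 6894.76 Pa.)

41000 psi

seawater: 1030 kg/m³ × 9.81 m/s² × 4616 m = 4.664×10^7 Pa = 6765 psi
greenschist: 2730 kg/m³ × 9.81 m/s² × 8731 m = 2.338×10^8 Pa = 33914 psi
Total = 6765 + 33914 = 40679 psi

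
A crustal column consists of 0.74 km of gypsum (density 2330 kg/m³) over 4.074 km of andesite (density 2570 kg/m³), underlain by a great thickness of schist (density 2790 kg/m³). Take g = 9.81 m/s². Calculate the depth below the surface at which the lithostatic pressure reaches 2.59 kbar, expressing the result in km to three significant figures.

Pressure at base of upper layers: 2330×9.81×740 + 2570×9.81×4074 = 1.196×10^8 Pa = 1.196 kbar
Remaining pressure to be supplied by schist: 2.590×10^8 − 1.196×10^8 = 1.394×10^8 Pa
Additional depth in schist = 1.394×10^8 Pa / (2790 kg/m³ × 9.81 m/s²) = 5092.2 m
Total depth = 4814 m + 5092.2 m = 9906.2 m
= 9.9062 km

9.91 km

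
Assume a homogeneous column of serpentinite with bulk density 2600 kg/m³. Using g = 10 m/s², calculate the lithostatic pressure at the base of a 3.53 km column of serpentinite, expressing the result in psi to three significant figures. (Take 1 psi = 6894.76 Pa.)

13300 psi

serpentinite: 2600 kg/m³ × 10 m/s² × 3530 m = 9.178×10^7 Pa = 13312 psi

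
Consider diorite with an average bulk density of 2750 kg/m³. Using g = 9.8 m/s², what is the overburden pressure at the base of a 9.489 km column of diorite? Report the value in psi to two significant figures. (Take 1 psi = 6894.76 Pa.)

diorite: 2750 kg/m³ × 9.8 m/s² × 9489 m = 2.557×10^8 Pa = 37090 psi

37000 psi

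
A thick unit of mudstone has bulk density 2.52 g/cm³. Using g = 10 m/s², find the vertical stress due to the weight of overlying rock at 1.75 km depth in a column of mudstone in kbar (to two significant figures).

0.44 kbar

mudstone: 2520 kg/m³ × 10 m/s² × 1750 m = 4.410×10^7 Pa = 0.4410 kbar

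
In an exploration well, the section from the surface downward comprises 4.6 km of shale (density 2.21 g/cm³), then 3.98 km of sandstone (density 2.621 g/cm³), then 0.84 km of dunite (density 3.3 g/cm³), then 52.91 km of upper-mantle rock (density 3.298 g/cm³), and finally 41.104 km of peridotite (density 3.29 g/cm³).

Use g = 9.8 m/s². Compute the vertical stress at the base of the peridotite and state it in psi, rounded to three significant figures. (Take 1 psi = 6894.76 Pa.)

shale: 2210 kg/m³ × 9.8 m/s² × 4600 m = 9.963×10^7 Pa = 14450 psi
sandstone: 2621 kg/m³ × 9.8 m/s² × 3980 m = 1.022×10^8 Pa = 14827 psi
dunite: 3300 kg/m³ × 9.8 m/s² × 840 m = 2.717×10^7 Pa = 3940 psi
upper-mantle rock: 3298 kg/m³ × 9.8 m/s² × 52910 m = 1.710×10^9 Pa = 2.480×10^5 psi
peridotite: 3290 kg/m³ × 9.8 m/s² × 41104 m = 1.325×10^9 Pa = 1.922×10^5 psi
Total = 14450 + 14827 + 3940 + 2.480×10^5 + 1.922×10^5 = 4.7346×10^5 psi

473000 psi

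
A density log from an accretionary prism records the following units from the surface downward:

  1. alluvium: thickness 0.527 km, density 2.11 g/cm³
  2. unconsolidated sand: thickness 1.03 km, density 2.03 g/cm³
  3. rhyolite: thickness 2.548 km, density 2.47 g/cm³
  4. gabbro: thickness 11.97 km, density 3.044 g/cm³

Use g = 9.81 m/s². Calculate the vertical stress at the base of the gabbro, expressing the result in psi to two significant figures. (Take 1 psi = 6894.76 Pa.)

alluvium: 2110 kg/m³ × 9.81 m/s² × 527 m = 1.091×10^7 Pa = 1582 psi
unconsolidated sand: 2030 kg/m³ × 9.81 m/s² × 1030 m = 2.051×10^7 Pa = 2975 psi
rhyolite: 2470 kg/m³ × 9.81 m/s² × 2548 m = 6.174×10^7 Pa = 8955 psi
gabbro: 3044 kg/m³ × 9.81 m/s² × 11970 m = 3.574×10^8 Pa = 51843 psi
Total = 1582 + 2975 + 8955 + 51843 = 65355 psi

65000 psi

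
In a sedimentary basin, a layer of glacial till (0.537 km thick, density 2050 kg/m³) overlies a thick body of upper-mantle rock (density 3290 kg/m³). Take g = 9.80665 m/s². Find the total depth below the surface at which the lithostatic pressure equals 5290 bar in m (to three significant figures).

Pressure at base of upper layers: 2050×9.80665×537 = 1.080×10^7 Pa = 108.0 bar
Remaining pressure to be supplied by upper-mantle rock: 5.290×10^8 − 1.080×10^7 = 5.182×10^8 Pa
Additional depth in upper-mantle rock = 5.182×10^8 Pa / (3290 kg/m³ × 9.80665 m/s²) = 16061 m
Total depth = 537 m + 16061 m = 16598 m

16600 m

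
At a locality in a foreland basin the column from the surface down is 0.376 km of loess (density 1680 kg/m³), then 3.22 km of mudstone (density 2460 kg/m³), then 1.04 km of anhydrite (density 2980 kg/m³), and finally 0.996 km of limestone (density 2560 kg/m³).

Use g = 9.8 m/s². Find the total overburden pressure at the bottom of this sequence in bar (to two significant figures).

loess: 1680 kg/m³ × 9.8 m/s² × 376 m = 6.190×10^6 Pa = 61.90 bar
mudstone: 2460 kg/m³ × 9.8 m/s² × 3220 m = 7.763×10^7 Pa = 776.3 bar
anhydrite: 2980 kg/m³ × 9.8 m/s² × 1040 m = 3.037×10^7 Pa = 303.7 bar
limestone: 2560 kg/m³ × 9.8 m/s² × 996 m = 2.499×10^7 Pa = 249.9 bar
Total = 61.90 + 776.3 + 303.7 + 249.9 = 1391.8 bar

1400 bar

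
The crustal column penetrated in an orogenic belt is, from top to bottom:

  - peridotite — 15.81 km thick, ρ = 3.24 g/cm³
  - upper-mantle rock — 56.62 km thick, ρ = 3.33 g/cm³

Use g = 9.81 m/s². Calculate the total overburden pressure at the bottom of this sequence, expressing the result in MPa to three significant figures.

peridotite: 3240 kg/m³ × 9.81 m/s² × 15810 m = 5.025×10^8 Pa = 502.5 MPa
upper-mantle rock: 3330 kg/m³ × 9.81 m/s² × 56620 m = 1.850×10^9 Pa = 1850 MPa
Total = 502.5 + 1850 = 2352.1 MPa

2350 MPa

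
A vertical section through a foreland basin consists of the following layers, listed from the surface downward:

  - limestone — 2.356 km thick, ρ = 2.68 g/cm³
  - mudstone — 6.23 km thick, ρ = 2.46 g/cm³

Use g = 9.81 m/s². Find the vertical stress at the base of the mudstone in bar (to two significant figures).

limestone: 2680 kg/m³ × 9.81 m/s² × 2356 m = 6.194×10^7 Pa = 619.4 bar
mudstone: 2460 kg/m³ × 9.81 m/s² × 6230 m = 1.503×10^8 Pa = 1503 bar
Total = 619.4 + 1503 = 2122.9 bar

2100 bar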